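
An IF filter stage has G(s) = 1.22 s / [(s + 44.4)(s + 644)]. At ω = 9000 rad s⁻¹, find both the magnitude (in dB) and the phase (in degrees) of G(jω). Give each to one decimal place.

|j9000| = 9000
|j9000 + 44.4| = √(9000² + 44.4²) = 9000
|j9000 + 644| = √(9000² + 644²) = 9023
|G(j9000)| = 1.22 × 9000 / (9000 × 9023) = 0.00013521
20 log₁₀(0.00013521) = -77.38 dB
∠(j9000) = 90.00°
∠(j9000 + 44.4) = arctan(9000/44.4) = 89.72°
∠(j9000 + 644) = arctan(9000/644) = 85.91°
∠G(j9000) = 90.00° − (89.72° + 85.91°) = -85.62°

|G| = -77.4 dB, ∠G = -85.6°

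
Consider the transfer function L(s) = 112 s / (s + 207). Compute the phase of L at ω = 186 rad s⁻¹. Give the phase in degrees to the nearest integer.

∠(j186) = 90.00°
∠(j186 + 207) = arctan(186/207) = 41.94°
∠L(j186) = 90.00° − 41.94° = 48.06°

48°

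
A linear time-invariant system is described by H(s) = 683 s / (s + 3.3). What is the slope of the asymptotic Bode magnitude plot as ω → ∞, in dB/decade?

With 1 zero and 1 pole, the high-frequency asymptotic slope is 20 × (1 − 1) = 0 dB/decade.

0 dB/decade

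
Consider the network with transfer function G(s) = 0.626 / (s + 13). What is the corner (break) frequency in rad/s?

13 rad/s

The single real pole at s = −13 gives a corner at ω = 13 rad/s.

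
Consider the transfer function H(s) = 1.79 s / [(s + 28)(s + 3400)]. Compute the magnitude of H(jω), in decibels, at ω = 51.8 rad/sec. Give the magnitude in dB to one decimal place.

|j51.8| = 51.8
|j51.8 + 28| = √(51.8² + 28²) = 58.88
|j51.8 + 3400| = √(51.8² + 3400²) = 3400
|H(j51.8)| = 1.79 × 51.8 / (58.88 × 3400) = 0.00046309
20 log₁₀(0.00046309) = -66.69 dB

-66.7 dB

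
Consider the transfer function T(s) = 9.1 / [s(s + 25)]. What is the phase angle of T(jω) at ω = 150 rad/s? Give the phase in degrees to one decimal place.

∠(j150 + 25) = arctan(150/25) = 80.54°
∠(j150) = 90.00°
∠T(j150) = − (80.54° + 90.00°) = -170.54°

-170.5°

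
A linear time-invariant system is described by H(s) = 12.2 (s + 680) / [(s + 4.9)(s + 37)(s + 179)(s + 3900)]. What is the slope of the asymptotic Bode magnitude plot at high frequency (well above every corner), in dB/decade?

-60 dB/decade

With 1 zero and 4 poles, the high-frequency asymptotic slope is 20 × (1 − 4) = -60 dB/decade.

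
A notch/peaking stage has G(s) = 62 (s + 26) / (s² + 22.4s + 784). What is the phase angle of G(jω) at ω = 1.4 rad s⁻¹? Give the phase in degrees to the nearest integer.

∠(j1.4 + 26) = arctan(1.4/26) = 3.08°
∠[(j1.4)² + 22.4(j1.4) + 784] = ∠[782.04 + j31.36] = 2.30°
∠G(j1.4) = 3.08° − 2.30° = 0.79°

1°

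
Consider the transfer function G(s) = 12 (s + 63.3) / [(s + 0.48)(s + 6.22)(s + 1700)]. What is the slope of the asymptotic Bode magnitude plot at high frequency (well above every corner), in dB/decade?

-40 dB/decade

With 1 zero and 3 poles, the high-frequency asymptotic slope is 20 × (1 − 3) = -40 dB/decade.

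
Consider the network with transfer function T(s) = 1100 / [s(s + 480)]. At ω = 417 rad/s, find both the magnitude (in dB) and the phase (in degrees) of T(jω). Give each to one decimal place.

|j417 + 480| = √(417² + 480²) = 635.8
|j417| = 417
|T(j417)| = 1100 / (635.8 × 417) = 0.0041487
20 log₁₀(0.0041487) = -47.64 dB
∠(j417 + 480) = arctan(417/480) = 40.98°
∠(j417) = 90.00°
∠T(j417) = − (40.98° + 90.00°) = -130.98°

|T| = -47.6 dB, ∠T = -131.0°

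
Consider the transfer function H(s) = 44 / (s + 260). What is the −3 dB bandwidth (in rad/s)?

For a single-pole low-pass, the −3 dB point is at the pole: ω = 260 rad/s.

260 rad/s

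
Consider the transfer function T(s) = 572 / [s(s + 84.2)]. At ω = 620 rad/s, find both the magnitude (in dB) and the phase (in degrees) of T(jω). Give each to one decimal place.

|j620 + 84.2| = √(620² + 84.2²) = 625.7
|j620| = 620
|T(j620)| = 572 / (625.7 × 620) = 0.0014745
20 log₁₀(0.0014745) = -56.63 dB
∠(j620 + 84.2) = arctan(620/84.2) = 82.27°
∠(j620) = 90.00°
∠T(j620) = − (82.27° + 90.00°) = -172.27°

|T| = -56.6 dB, ∠T = -172.3°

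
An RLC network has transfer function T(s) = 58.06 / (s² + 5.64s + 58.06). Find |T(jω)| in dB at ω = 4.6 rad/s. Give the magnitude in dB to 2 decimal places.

|(j4.6)² + 5.64(j4.6) + 58.06| = |36.9 + j25.944| = 45.11
|T(j4.6)| = 58.06 / 45.11 = 1.2871
20 log₁₀(1.2871) = 2.193 dB

2.19 dB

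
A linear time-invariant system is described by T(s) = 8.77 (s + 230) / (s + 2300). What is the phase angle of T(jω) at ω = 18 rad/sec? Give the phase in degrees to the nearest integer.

4°

∠(j18 + 230) = arctan(18/230) = 4.47°
∠(j18 + 2300) = arctan(18/2300) = 0.45°
∠T(j18) = 4.47° − 0.45° = 4.03°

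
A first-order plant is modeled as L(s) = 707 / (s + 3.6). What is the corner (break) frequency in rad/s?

3.6 rad/s

The single real pole at s = −3.6 gives a corner at ω = 3.6 rad/s.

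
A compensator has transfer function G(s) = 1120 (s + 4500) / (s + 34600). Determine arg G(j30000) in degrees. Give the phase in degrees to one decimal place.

∠(j30000 + 4500) = arctan(30000/4500) = 81.47°
∠(j30000 + 34600) = arctan(30000/34600) = 40.93°
∠G(j30000) = 81.47° − 40.93° = 40.54°

40.5°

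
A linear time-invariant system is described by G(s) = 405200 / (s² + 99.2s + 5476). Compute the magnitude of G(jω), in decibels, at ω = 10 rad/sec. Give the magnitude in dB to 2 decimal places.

37.40 dB

|(j10)² + 99.2(j10) + 5476| = |5376 + j992| = 5467
|G(j10)| = 405200 / 5467 = 74.121
20 log₁₀(74.121) = 37.399 dB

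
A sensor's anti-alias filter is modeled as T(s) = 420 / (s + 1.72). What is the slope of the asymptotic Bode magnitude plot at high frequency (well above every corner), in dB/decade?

With 0 zeros and 1 pole, the high-frequency asymptotic slope is 20 × (0 − 1) = -20 dB/decade.

-20 dB/decade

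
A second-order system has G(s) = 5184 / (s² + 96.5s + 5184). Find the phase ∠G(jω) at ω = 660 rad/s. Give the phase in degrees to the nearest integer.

-172°

∠[(j660)² + 96.5(j660) + 5184] = ∠[-4.3042e+05 + j63690] = 171.58°
∠G(j660) = −171.58° = -171.58°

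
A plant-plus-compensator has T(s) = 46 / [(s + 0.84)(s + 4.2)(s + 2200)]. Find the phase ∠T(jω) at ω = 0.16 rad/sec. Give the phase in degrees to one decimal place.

-13.0°

∠(j0.16 + 0.84) = arctan(0.16/0.84) = 10.78°
∠(j0.16 + 4.2) = arctan(0.16/4.2) = 2.18°
∠(j0.16 + 2200) = arctan(0.16/2200) = 0.00°
∠T(j0.16) = − (10.78° + 2.18° + 0.00°) = -12.97°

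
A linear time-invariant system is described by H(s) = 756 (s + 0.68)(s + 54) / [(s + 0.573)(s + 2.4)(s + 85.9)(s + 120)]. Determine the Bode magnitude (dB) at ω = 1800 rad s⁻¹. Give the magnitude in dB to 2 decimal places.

|j1800 + 0.68| = √(1800² + 0.68²) = 1800
|j1800 + 54| = √(1800² + 54²) = 1801
|j1800 + 0.573| = √(1800² + 0.573²) = 1800
|j1800 + 2.4| = √(1800² + 2.4²) = 1800
|j1800 + 85.9| = √(1800² + 85.9²) = 1802
|j1800 + 120| = √(1800² + 120²) = 1804
|H(j1800)| = 756 × 1800 × 1801 / (1800 × 1800 × 1802 × 1804) = 0.00023266
20 log₁₀(0.00023266) = -72.666 dB

-72.67 dB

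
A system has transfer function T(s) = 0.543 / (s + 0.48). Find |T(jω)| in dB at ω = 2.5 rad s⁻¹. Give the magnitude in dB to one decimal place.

|j2.5 + 0.48| = √(2.5² + 0.48²) = 2.546
|T(j2.5)| = 0.543 / 2.546 = 0.2133
20 log₁₀(0.2133) = -13.42 dB

-13.4 dB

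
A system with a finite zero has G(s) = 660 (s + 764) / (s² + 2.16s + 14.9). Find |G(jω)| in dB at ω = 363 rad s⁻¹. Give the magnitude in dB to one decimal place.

12.5 dB

|j363 + 764| = √(363² + 764²) = 845.9
|(j363)² + 2.16(j363) + 14.9| = |-1.3175e+05 + j784.08| = 1.318e+05
|G(j363)| = 660 × 845.9 / 1.318e+05 = 4.2371
20 log₁₀(4.2371) = 12.54 dB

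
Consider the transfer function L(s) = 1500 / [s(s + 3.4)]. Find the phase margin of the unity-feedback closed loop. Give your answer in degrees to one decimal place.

5.0°

Gain crossover: |L(jω)| = 1 at ω ≈ 38.7 rad/s.
∠L(j38.7) = −90° − arctan(38.7/3.4) ≈ -174.97°
PM = 180° + (-174.97°) = 5.03°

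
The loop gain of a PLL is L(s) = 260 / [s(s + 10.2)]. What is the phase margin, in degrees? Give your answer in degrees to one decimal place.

34.9°

Gain crossover: |L(jω)| = 1 at ω ≈ 14.6 rad/s.
∠L(j14.6) = −90° − arctan(14.6/10.2) ≈ -145.06°
PM = 180° + (-145.06°) = 34.94°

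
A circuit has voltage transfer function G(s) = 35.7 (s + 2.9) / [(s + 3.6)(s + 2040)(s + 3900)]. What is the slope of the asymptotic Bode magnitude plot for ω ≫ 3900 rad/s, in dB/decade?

-40 dB/decade

With 1 zero and 3 poles, the high-frequency asymptotic slope is 20 × (1 − 3) = -40 dB/decade.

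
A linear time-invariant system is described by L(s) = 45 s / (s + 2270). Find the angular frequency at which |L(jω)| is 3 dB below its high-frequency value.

For a single-pole high-pass, the −3 dB point is at the pole: ω = 2270 rad s⁻¹.

2270 rad s⁻¹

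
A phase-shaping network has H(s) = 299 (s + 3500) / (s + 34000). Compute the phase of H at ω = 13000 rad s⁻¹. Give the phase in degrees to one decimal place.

∠(j13000 + 3500) = arctan(13000/3500) = 74.93°
∠(j13000 + 34000) = arctan(13000/34000) = 20.92°
∠H(j13000) = 74.93° − 20.92° = 54.01°

54.0°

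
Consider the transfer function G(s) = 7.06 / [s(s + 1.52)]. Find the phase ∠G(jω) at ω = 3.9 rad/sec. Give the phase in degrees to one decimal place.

-158.7°

∠(j3.9 + 1.52) = arctan(3.9/1.52) = 68.71°
∠(j3.9) = 90.00°
∠G(j3.9) = − (68.71° + 90.00°) = -158.71°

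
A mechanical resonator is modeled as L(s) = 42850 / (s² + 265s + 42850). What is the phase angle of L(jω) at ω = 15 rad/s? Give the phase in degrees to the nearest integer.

-5 deg

∠[(j15)² + 265(j15) + 42850] = ∠[42625 + j3975] = 5.33°
∠L(j15) = −5.33° = -5.33°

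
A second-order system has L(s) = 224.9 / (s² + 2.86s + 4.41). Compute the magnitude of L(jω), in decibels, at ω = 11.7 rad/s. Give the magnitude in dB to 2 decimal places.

|(j11.7)² + 2.86(j11.7) + 4.41| = |-132.48 + j33.462| = 136.6
|L(j11.7)| = 224.9 / 136.6 = 1.6459
20 log₁₀(1.6459) = 4.328 dB

4.33 dB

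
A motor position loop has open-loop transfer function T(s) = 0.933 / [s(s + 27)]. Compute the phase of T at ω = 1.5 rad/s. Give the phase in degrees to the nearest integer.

∠(j1.5 + 27) = arctan(1.5/27) = 3.18°
∠(j1.5) = 90.00°
∠T(j1.5) = − (3.18° + 90.00°) = -93.18°

-93°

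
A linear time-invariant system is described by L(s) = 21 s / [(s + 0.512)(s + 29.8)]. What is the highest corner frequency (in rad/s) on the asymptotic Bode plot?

29.8 rad/s

Break frequencies occur at each pole and zero magnitude: 0.512 rad/s, 29.8 rad/s.
The highest is 29.8 rad/s.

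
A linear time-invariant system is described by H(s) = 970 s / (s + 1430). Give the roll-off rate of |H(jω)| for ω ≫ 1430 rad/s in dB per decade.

0 dB/decade

With 1 zero and 1 pole, the high-frequency asymptotic slope is 20 × (1 − 1) = 0 dB/decade.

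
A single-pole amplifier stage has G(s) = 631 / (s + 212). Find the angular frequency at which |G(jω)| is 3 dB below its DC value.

212 rad/s

For a single-pole low-pass, the −3 dB point is at the pole: ω = 212 rad/s.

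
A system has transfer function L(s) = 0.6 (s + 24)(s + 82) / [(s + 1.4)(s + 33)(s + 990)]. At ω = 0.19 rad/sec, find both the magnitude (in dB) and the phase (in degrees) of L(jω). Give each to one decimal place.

|j0.19 + 24| = √(0.19² + 24²) = 24
|j0.19 + 82| = √(0.19² + 82²) = 82
|j0.19 + 1.4| = √(0.19² + 1.4²) = 1.413
|j0.19 + 33| = √(0.19² + 33²) = 33
|j0.19 + 990| = √(0.19² + 990²) = 990
|L(j0.19)| = 0.6 × 24 × 82 / (1.413 × 33 × 990) = 0.025583
20 log₁₀(0.025583) = -31.84 dB
∠(j0.19 + 24) = arctan(0.19/24) = 0.45°
∠(j0.19 + 82) = arctan(0.19/82) = 0.13°
∠(j0.19 + 1.4) = arctan(0.19/1.4) = 7.73°
∠(j0.19 + 33) = arctan(0.19/33) = 0.33°
∠(j0.19 + 990) = arctan(0.19/990) = 0.01°
∠L(j0.19) = 0.45° + 0.13° − (7.73° + 0.33° + 0.01°) = -7.48°

|L| = -31.8 dB, ∠L = -7.5 deg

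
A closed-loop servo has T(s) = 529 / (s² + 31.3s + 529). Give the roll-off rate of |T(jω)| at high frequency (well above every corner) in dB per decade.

With 0 zeros and 2 poles, the high-frequency asymptotic slope is 20 × (0 − 2) = -40 dB/decade.

-40 dB/decade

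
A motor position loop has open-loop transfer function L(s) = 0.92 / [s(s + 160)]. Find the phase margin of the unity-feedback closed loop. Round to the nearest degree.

Gain crossover: |L(jω)| = 1 at ω ≈ 0.00575 rad/s.
∠L(j0.00575) = −90° − arctan(0.00575/160) ≈ -90.00°
PM = 180° + (-90.00°) = 90.00°

90°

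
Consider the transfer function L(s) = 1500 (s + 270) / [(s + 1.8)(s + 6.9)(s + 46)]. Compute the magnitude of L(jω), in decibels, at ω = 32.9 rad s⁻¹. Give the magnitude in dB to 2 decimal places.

|j32.9 + 270| = √(32.9² + 270²) = 272
|j32.9 + 1.8| = √(32.9² + 1.8²) = 32.95
|j32.9 + 6.9| = √(32.9² + 6.9²) = 33.62
|j32.9 + 46| = √(32.9² + 46²) = 56.55
|L(j32.9)| = 1500 × 272 / (32.95 × 33.62 × 56.55) = 6.5133
20 log₁₀(6.5133) = 16.276 dB

16.28 dB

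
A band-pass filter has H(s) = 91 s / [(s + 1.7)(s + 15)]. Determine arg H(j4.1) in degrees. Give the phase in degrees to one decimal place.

7.2 deg

∠(j4.1) = 90.00°
∠(j4.1 + 1.7) = arctan(4.1/1.7) = 67.48°
∠(j4.1 + 15) = arctan(4.1/15) = 15.29°
∠H(j4.1) = 90.00° − (67.48° + 15.29°) = 7.23°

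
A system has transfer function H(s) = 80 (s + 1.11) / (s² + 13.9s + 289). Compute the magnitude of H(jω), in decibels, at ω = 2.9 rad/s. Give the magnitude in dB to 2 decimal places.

-1.15 dB

|j2.9 + 1.11| = √(2.9² + 1.11²) = 3.105
|(j2.9)² + 13.9(j2.9) + 289| = |280.59 + j40.31| = 283.5
|H(j2.9)| = 80 × 3.105 / 283.5 = 0.87633
20 log₁₀(0.87633) = -1.147 dB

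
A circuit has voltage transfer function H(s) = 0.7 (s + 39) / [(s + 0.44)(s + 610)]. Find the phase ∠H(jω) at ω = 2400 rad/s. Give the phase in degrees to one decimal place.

-76.7°

∠(j2400 + 39) = arctan(2400/39) = 89.07°
∠(j2400 + 0.44) = arctan(2400/0.44) = 89.99°
∠(j2400 + 610) = arctan(2400/610) = 75.74°
∠H(j2400) = 89.07° − (89.99° + 75.74°) = -76.66°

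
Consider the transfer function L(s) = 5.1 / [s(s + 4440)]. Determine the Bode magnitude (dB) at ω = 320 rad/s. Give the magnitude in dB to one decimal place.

|j320 + 4440| = √(320² + 4440²) = 4452
|j320| = 320
|L(j320)| = 5.1 / (4452 × 320) = 3.5802e-06
20 log₁₀(3.5802e-06) = -108.92 dB

-108.9 dB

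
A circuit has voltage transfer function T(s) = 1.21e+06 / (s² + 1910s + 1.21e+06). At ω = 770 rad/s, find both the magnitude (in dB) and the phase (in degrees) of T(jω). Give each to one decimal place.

|(j770)² + 1910(j770) + 1.21e+06| = |6.171e+05 + j1.4707e+06| = 1.595e+06
|T(j770)| = 1.21e+06 / 1.595e+06 = 0.75866
20 log₁₀(0.75866) = -2.40 dB
∠[(j770)² + 1910(j770) + 1.21e+06] = ∠[6.171e+05 + j1.4707e+06] = 67.24°
∠T(j770) = −67.24° = -67.24°

|T| = -2.4 dB, ∠T = -67.2°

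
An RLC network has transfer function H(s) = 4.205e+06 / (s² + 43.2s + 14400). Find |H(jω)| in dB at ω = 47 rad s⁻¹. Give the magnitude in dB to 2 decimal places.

50.64 dB

|(j47)² + 43.2(j47) + 14400| = |12191 + j2030.4| = 1.236e+04
|H(j47)| = 4.205e+06 / 1.236e+04 = 340.24
20 log₁₀(340.24) = 50.636 dB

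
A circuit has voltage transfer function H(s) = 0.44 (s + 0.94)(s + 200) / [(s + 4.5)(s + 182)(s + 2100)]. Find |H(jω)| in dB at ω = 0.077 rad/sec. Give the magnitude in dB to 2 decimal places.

-86.33 dB

|j0.077 + 0.94| = √(0.077² + 0.94²) = 0.9431
|j0.077 + 200| = √(0.077² + 200²) = 200
|j0.077 + 4.5| = √(0.077² + 4.5²) = 4.501
|j0.077 + 182| = √(0.077² + 182²) = 182
|j0.077 + 2100| = √(0.077² + 2100²) = 2100
|H(j0.077)| = 0.44 × 0.9431 × 200 / (4.501 × 182 × 2100) = 4.825e-05
20 log₁₀(4.825e-05) = -86.330 dB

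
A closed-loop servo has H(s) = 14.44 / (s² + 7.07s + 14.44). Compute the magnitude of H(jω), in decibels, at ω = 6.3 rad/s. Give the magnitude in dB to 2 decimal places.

-10.99 dB

|(j6.3)² + 7.07(j6.3) + 14.44| = |-25.25 + j44.541| = 51.2
|H(j6.3)| = 14.44 / 51.2 = 0.28203
20 log₁₀(0.28203) = -10.994 dB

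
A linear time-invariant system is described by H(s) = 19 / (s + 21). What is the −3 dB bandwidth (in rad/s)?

For a single-pole low-pass, the −3 dB point is at the pole: ω = 21 rad/s.

21 rad/s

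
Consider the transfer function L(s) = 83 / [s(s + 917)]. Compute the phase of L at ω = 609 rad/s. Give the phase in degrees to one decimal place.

-123.6°

∠(j609 + 917) = arctan(609/917) = 33.59°
∠(j609) = 90.00°
∠L(j609) = − (33.59° + 90.00°) = -123.59°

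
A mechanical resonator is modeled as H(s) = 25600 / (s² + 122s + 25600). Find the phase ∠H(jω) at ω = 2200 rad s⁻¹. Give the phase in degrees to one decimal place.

∠[(j2200)² + 122(j2200) + 25600] = ∠[-4.8144e+06 + j2.684e+05] = 176.81°
∠H(j2200) = −176.81° = -176.81°

-176.8 deg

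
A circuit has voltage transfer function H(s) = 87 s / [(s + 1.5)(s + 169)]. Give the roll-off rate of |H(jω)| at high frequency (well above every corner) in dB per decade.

With 1 zero and 2 poles, the high-frequency asymptotic slope is 20 × (1 − 2) = -20 dB/decade.

-20 dB/decade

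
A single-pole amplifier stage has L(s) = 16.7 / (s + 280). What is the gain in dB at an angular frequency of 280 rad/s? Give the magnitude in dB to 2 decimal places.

|j280 + 280| = √(280² + 280²) = 396
|L(j280)| = 16.7 / 396 = 0.042174
20 log₁₀(0.042174) = -27.499 dB

-27.50 dB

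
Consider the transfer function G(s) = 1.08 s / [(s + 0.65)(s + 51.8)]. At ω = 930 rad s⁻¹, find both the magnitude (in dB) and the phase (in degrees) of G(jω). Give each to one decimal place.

|G| = -58.7 dB, ∠G = -86.8 deg

|j930| = 930
|j930 + 0.65| = √(930² + 0.65²) = 930
|j930 + 51.8| = √(930² + 51.8²) = 931.4
|G(j930)| = 1.08 × 930 / (930 × 931.4) = 0.0011595
20 log₁₀(0.0011595) = -58.71 dB
∠(j930) = 90.00°
∠(j930 + 0.65) = arctan(930/0.65) = 89.96°
∠(j930 + 51.8) = arctan(930/51.8) = 86.81°
∠G(j930) = 90.00° − (89.96° + 86.81°) = -86.77°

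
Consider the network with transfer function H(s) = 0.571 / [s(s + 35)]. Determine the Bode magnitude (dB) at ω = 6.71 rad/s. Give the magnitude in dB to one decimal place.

|j6.71 + 35| = √(6.71² + 35²) = 35.64
|j6.71| = 6.71
|H(j6.71)| = 0.571 / (35.64 × 6.71) = 0.0023879
20 log₁₀(0.0023879) = -52.44 dB

-52.4 dB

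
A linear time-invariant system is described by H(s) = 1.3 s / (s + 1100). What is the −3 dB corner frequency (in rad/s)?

For a single-pole high-pass, the −3 dB point is at the pole: ω = 1100 rad/s.

1100 rad/s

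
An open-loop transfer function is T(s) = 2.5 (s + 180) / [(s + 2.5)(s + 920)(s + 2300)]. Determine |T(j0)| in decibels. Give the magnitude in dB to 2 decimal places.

-81.40 dB

T(0) = 2.5 × 180 / (2.5 × 920 × 2300) = 8.5066e-05
20 log₁₀(8.5066e-05) = -81.405 dB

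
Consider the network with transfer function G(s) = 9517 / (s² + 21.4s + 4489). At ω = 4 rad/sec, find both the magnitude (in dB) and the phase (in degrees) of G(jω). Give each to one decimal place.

|(j4)² + 21.4(j4) + 4489| = |4473 + j85.6| = 4474
|G(j4)| = 9517 / 4474 = 2.1273
20 log₁₀(2.1273) = 6.56 dB
∠[(j4)² + 21.4(j4) + 4489] = ∠[4473 + j85.6] = 1.10°
∠G(j4) = −1.10° = -1.10°

|G| = 6.6 dB, ∠G = -1.1 deg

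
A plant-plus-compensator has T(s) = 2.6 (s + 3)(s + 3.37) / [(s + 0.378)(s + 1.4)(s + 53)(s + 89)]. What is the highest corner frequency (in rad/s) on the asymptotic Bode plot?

Break frequencies occur at each pole and zero magnitude: 0.378 rad/s, 1.4 rad/s, 3 rad/s, 3.37 rad/s, 53 rad/s, 89 rad/s.
The highest is 89 rad/s.

89 rad/s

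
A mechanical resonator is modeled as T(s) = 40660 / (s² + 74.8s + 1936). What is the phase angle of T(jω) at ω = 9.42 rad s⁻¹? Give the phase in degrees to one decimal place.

∠[(j9.42)² + 74.8(j9.42) + 1936] = ∠[1847.3 + j704.62] = 20.88°
∠T(j9.42) = −20.88° = -20.88°

-20.9°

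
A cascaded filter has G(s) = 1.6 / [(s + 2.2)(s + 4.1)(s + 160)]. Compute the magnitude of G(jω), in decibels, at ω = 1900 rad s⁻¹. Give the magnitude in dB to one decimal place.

-192.7 dB

|j1900 + 2.2| = √(1900² + 2.2²) = 1900
|j1900 + 4.1| = √(1900² + 4.1²) = 1900
|j1900 + 160| = √(1900² + 160²) = 1907
|G(j1900)| = 1.6 / (1900 × 1900 × 1907) = 2.3245e-10
20 log₁₀(2.3245e-10) = -192.67 dB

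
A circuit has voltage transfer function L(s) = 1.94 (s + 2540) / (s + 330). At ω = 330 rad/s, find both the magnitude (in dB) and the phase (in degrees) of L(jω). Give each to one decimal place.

|L| = 20.5 dB, ∠L = -37.6°

|j330 + 2540| = √(330² + 2540²) = 2561
|j330 + 330| = √(330² + 330²) = 466.7
|L(j330)| = 1.94 × 2561 / 466.7 = 10.647
20 log₁₀(10.647) = 20.54 dB
∠(j330 + 2540) = arctan(330/2540) = 7.40°
∠(j330 + 330) = arctan(330/330) = 45.00°
∠L(j330) = 7.40° − 45.00° = -37.60°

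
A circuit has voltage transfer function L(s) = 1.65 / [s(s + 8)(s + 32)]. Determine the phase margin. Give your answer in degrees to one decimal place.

Gain crossover: |L(jω)| = 1 at ω ≈ 0.00645 rad/sec.
∠L(j0.00645) = −90° − arctan(0.00645/8) − arctan(0.00645/32) ≈ -90.06°
PM = 180° + (-90.06°) = 89.94°

89.9°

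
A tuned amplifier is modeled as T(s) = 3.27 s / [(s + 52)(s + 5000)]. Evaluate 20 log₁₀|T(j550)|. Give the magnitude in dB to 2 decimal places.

|j550| = 550
|j550 + 52| = √(550² + 52²) = 552.5
|j550 + 5000| = √(550² + 5000²) = 5030
|T(j550)| = 3.27 × 550 / (552.5 × 5030) = 0.00064719
20 log₁₀(0.00064719) = -63.779 dB

-63.78 dB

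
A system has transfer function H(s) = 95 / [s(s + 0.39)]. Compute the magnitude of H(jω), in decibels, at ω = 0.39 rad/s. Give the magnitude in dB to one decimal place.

52.9 dB

|j0.39 + 0.39| = √(0.39² + 0.39²) = 0.5515
|j0.39| = 0.39
|H(j0.39)| = 95 / (0.5515 × 0.39) = 441.65
20 log₁₀(441.65) = 52.90 dB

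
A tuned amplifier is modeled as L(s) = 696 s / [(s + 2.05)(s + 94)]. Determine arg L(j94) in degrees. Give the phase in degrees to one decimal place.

∠(j94) = 90.00°
∠(j94 + 2.05) = arctan(94/2.05) = 88.75°
∠(j94 + 94) = arctan(94/94) = 45.00°
∠L(j94) = 90.00° − (88.75° + 45.00°) = -43.75°

-43.8°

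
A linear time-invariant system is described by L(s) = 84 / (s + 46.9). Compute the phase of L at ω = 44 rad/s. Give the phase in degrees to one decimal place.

∠(j44 + 46.9) = arctan(44/46.9) = 43.17°
∠L(j44) = −43.17° = -43.17°

-43.2°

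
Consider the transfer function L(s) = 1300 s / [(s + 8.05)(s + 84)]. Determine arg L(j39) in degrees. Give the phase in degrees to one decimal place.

-13.2°

∠(j39) = 90.00°
∠(j39 + 8.05) = arctan(39/8.05) = 78.34°
∠(j39 + 84) = arctan(39/84) = 24.90°
∠L(j39) = 90.00° − (78.34° + 24.90°) = -13.24°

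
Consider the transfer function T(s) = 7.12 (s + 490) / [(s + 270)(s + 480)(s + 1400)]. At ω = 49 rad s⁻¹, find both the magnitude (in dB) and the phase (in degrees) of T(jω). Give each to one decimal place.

|T| = -94.5 dB, ∠T = -12.4°

|j49 + 490| = √(49² + 490²) = 492.4
|j49 + 270| = √(49² + 270²) = 274.4
|j49 + 480| = √(49² + 480²) = 482.5
|j49 + 1400| = √(49² + 1400²) = 1401
|T(j49)| = 7.12 × 492.4 / (274.4 × 482.5 × 1401) = 1.8904e-05
20 log₁₀(1.8904e-05) = -94.47 dB
∠(j49 + 490) = arctan(49/490) = 5.71°
∠(j49 + 270) = arctan(49/270) = 10.29°
∠(j49 + 480) = arctan(49/480) = 5.83°
∠(j49 + 1400) = arctan(49/1400) = 2.00°
∠T(j49) = 5.71° − (10.29° + 5.83° + 2.00°) = -12.41°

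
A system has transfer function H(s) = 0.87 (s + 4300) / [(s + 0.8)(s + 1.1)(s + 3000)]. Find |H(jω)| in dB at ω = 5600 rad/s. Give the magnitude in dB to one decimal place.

-150.2 dB

|j5600 + 4300| = √(5600² + 4300²) = 7060
|j5600 + 0.8| = √(5600² + 0.8²) = 5600
|j5600 + 1.1| = √(5600² + 1.1²) = 5600
|j5600 + 3000| = √(5600² + 3000²) = 6353
|H(j5600)| = 0.87 × 7060 / (5600 × 5600 × 6353) = 3.0832e-08
20 log₁₀(3.0832e-08) = -150.22 dB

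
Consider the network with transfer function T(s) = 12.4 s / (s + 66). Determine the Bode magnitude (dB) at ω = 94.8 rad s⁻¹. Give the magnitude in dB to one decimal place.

20.2 dB

|j94.8| = 94.8
|j94.8 + 66| = √(94.8² + 66²) = 115.5
|T(j94.8)| = 12.4 × 94.8 / 115.5 = 10.177
20 log₁₀(10.177) = 20.15 dB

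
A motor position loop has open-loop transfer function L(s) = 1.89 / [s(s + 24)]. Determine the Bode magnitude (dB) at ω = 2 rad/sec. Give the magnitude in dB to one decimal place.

-28.1 dB

|j2 + 24| = √(2² + 24²) = 24.08
|j2| = 2
|L(j2)| = 1.89 / (24.08 × 2) = 0.039239
20 log₁₀(0.039239) = -28.13 dB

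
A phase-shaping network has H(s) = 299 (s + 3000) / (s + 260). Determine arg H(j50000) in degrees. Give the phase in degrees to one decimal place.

∠(j50000 + 3000) = arctan(50000/3000) = 86.57°
∠(j50000 + 260) = arctan(50000/260) = 89.70°
∠H(j50000) = 86.57° − 89.70° = -3.14°

-3.1°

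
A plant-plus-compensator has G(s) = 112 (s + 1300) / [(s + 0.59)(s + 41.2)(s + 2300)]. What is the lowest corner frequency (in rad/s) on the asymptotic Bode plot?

0.59 rad/s

Break frequencies occur at each pole and zero magnitude: 0.59 rad/s, 41.2 rad/s, 1300 rad/s, 2300 rad/s.
The lowest is 0.59 rad/s.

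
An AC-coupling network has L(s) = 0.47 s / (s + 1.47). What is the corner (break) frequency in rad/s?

1.47 rad/s

The single real pole at s = −1.47 gives a corner at ω = 1.47 rad/s.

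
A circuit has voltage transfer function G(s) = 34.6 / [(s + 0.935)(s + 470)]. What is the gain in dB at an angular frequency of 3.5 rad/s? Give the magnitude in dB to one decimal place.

|j3.5 + 0.935| = √(3.5² + 0.935²) = 3.623
|j3.5 + 470| = √(3.5² + 470²) = 470
|G(j3.5)| = 34.6 / (3.623 × 470) = 0.02032
20 log₁₀(0.02032) = -33.84 dB

-33.8 dB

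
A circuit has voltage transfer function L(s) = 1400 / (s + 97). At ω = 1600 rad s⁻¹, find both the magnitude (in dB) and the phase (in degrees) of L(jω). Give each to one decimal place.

|L| = -1.2 dB, ∠L = -86.5°

|j1600 + 97| = √(1600² + 97²) = 1603
|L(j1600)| = 1400 / 1603 = 0.8734
20 log₁₀(0.8734) = -1.18 dB
∠(j1600 + 97) = arctan(1600/97) = 86.53°
∠L(j1600) = −86.53° = -86.53°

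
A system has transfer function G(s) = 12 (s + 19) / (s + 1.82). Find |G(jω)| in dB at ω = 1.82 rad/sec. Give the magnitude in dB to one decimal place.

|j1.82 + 19| = √(1.82² + 19²) = 19.09
|j1.82 + 1.82| = √(1.82² + 1.82²) = 2.574
|G(j1.82)| = 12 × 19.09 / 2.574 = 88.988
20 log₁₀(88.988) = 38.99 dB

39.0 dB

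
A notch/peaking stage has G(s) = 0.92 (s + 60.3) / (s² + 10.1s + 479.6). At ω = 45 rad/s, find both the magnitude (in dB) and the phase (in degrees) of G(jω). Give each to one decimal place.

|j45 + 60.3| = √(45² + 60.3²) = 75.24
|(j45)² + 10.1(j45) + 479.6| = |-1545.4 + j454.5| = 1611
|G(j45)| = 0.92 × 75.24 / 1611 = 0.042972
20 log₁₀(0.042972) = -27.34 dB
∠(j45 + 60.3) = arctan(45/60.3) = 36.73°
∠[(j45)² + 10.1(j45) + 479.6] = ∠[-1545.4 + j454.5] = 163.61°
∠G(j45) = 36.73° − 163.61° = -126.88°

|G| = -27.3 dB, ∠G = -126.9°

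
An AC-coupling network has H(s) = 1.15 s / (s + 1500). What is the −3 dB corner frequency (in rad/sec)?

For a single-pole high-pass, the −3 dB point is at the pole: ω = 1500 rad/sec.

1500 rad/sec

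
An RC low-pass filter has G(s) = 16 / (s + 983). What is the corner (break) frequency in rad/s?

983 rad/s

The single real pole at s = −983 gives a corner at ω = 983 rad/s.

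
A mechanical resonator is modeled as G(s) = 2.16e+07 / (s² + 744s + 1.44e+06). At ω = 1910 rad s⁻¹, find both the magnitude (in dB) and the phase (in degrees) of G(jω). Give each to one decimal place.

|(j1910)² + 744(j1910) + 1.44e+06| = |-2.2081e+06 + j1.421e+06| = 2.626e+06
|G(j1910)| = 2.16e+07 / 2.626e+06 = 8.2259
20 log₁₀(8.2259) = 18.30 dB
∠[(j1910)² + 744(j1910) + 1.44e+06] = ∠[-2.2081e+06 + j1.421e+06] = 147.24°
∠G(j1910) = −147.24° = -147.24°

|G| = 18.3 dB, ∠G = -147.2°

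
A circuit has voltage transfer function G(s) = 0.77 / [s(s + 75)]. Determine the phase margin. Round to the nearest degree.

90°

Gain crossover: |G(jω)| = 1 at ω ≈ 0.0103 rad/sec.
∠G(j0.0103) = −90° − arctan(0.0103/75) ≈ -90.01°
PM = 180° + (-90.01°) = 89.99°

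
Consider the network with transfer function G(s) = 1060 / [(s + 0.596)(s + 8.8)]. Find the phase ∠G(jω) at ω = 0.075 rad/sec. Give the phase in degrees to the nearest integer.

∠(j0.075 + 0.596) = arctan(0.075/0.596) = 7.17°
∠(j0.075 + 8.8) = arctan(0.075/8.8) = 0.49°
∠G(j0.075) = − (7.17° + 0.49°) = -7.66°

-8°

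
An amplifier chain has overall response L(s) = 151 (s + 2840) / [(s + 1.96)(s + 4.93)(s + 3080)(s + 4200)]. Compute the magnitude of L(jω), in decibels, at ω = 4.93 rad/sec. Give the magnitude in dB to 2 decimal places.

-60.95 dB

|j4.93 + 2840| = √(4.93² + 2840²) = 2840
|j4.93 + 1.96| = √(4.93² + 1.96²) = 5.305
|j4.93 + 4.93| = √(4.93² + 4.93²) = 6.972
|j4.93 + 3080| = √(4.93² + 3080²) = 3080
|j4.93 + 4200| = √(4.93² + 4200²) = 4200
|L(j4.93)| = 151 × 2840 / (5.305 × 6.972 × 3080 × 4200) = 0.00089623
20 log₁₀(0.00089623) = -60.952 dB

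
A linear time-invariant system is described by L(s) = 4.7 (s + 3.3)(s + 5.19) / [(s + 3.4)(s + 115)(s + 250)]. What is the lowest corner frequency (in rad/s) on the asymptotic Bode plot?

3.3 rad/s

Break frequencies occur at each pole and zero magnitude: 3.3 rad/s, 3.4 rad/s, 5.19 rad/s, 115 rad/s, 250 rad/s.
The lowest is 3.3 rad/s.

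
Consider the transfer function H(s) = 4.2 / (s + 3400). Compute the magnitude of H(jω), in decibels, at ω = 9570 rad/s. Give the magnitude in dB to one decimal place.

-67.7 dB

|j9570 + 3400| = √(9570² + 3400²) = 1.016e+04
|H(j9570)| = 4.2 / 1.016e+04 = 0.00041355
20 log₁₀(0.00041355) = -67.67 dB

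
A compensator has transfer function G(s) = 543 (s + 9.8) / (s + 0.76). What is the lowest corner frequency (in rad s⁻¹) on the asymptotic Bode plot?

Break frequencies occur at each pole and zero magnitude: 0.76 rad s⁻¹, 9.8 rad s⁻¹.
The lowest is 0.76 rad s⁻¹.

0.76 rad s⁻¹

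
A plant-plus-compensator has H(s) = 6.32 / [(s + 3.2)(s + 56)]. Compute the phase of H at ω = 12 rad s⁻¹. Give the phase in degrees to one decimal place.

-87.2°

∠(j12 + 3.2) = arctan(12/3.2) = 75.07°
∠(j12 + 56) = arctan(12/56) = 12.09°
∠H(j12) = − (75.07° + 12.09°) = -87.16°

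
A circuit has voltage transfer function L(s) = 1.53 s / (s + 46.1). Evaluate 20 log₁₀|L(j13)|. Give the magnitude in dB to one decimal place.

-7.6 dB

|j13| = 13
|j13 + 46.1| = √(13² + 46.1²) = 47.9
|L(j13)| = 1.53 × 13 / 47.9 = 0.41526
20 log₁₀(0.41526) = -7.63 dB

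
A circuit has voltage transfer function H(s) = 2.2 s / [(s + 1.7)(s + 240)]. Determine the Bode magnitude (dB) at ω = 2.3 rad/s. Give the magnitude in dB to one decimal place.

|j2.3| = 2.3
|j2.3 + 1.7| = √(2.3² + 1.7²) = 2.86
|j2.3 + 240| = √(2.3² + 240²) = 240
|H(j2.3)| = 2.2 × 2.3 / (2.86 × 240) = 0.0073713
20 log₁₀(0.0073713) = -42.65 dB

-42.6 dB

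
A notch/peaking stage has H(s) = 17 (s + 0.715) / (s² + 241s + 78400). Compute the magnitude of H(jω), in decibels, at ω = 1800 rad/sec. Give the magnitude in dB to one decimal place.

|j1800 + 0.715| = √(1800² + 0.715²) = 1800
|(j1800)² + 241(j1800) + 78400| = |-3.1616e+06 + j4.338e+05| = 3.191e+06
|H(j1800)| = 17 × 1800 / 3.191e+06 = 0.0095888
20 log₁₀(0.0095888) = -40.36 dB

-40.4 dB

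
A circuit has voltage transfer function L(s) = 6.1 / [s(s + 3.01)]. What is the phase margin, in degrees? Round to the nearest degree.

60°

Gain crossover: |L(jω)| = 1 at ω ≈ 1.75 rad s⁻¹.
∠L(j1.75) = −90° − arctan(1.75/3.01) ≈ -120.20°
PM = 180° + (-120.20°) = 59.80°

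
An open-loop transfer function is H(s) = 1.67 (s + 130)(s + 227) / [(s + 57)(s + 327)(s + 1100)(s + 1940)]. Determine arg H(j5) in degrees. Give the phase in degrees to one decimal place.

-2.8°

∠(j5 + 130) = arctan(5/130) = 2.20°
∠(j5 + 227) = arctan(5/227) = 1.26°
∠(j5 + 57) = arctan(5/57) = 5.01°
∠(j5 + 327) = arctan(5/327) = 0.88°
∠(j5 + 1100) = arctan(5/1100) = 0.26°
∠(j5 + 1940) = arctan(5/1940) = 0.15°
∠H(j5) = 2.20° + 1.26° − (5.01° + 0.88° + 0.26° + 0.15°) = -2.83°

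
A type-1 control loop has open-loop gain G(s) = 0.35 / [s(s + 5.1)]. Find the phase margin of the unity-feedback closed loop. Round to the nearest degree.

89°

Gain crossover: |G(jω)| = 1 at ω ≈ 0.0686 rad/s.
∠G(j0.0686) = −90° − arctan(0.0686/5.1) ≈ -90.77°
PM = 180° + (-90.77°) = 89.23°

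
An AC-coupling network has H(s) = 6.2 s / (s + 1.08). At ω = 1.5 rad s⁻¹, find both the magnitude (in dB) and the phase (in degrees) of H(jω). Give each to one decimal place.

|H| = 14.0 dB, ∠H = 35.8°

|j1.5| = 1.5
|j1.5 + 1.08| = √(1.5² + 1.08²) = 1.848
|H(j1.5)| = 6.2 × 1.5 / 1.848 = 5.0315
20 log₁₀(5.0315) = 14.03 dB
∠(j1.5) = 90.00°
∠(j1.5 + 1.08) = arctan(1.5/1.08) = 54.25°
∠H(j1.5) = 90.00° − 54.25° = 35.75°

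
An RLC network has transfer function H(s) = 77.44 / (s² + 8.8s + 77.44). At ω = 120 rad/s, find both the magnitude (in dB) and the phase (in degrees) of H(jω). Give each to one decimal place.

|(j120)² + 8.8(j120) + 77.44| = |-14323 + j1056| = 1.436e+04
|H(j120)| = 77.44 / 1.436e+04 = 0.0053922
20 log₁₀(0.0053922) = -45.36 dB
∠[(j120)² + 8.8(j120) + 77.44] = ∠[-14323 + j1056] = 175.78°
∠H(j120) = −175.78° = -175.78°

|H| = -45.4 dB, ∠H = -175.8°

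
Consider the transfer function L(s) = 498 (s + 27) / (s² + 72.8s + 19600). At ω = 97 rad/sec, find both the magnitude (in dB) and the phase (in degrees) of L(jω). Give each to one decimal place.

|L| = 12.1 dB, ∠L = 39.7°

|j97 + 27| = √(97² + 27²) = 100.7
|(j97)² + 72.8(j97) + 19600| = |10191 + j7061.6| = 1.24e+04
|L(j97)| = 498 × 100.7 / 1.24e+04 = 4.0442
20 log₁₀(4.0442) = 12.14 dB
∠(j97 + 27) = arctan(97/27) = 74.45°
∠[(j97)² + 72.8(j97) + 19600] = ∠[10191 + j7061.6] = 34.72°
∠L(j97) = 74.45° − 34.72° = 39.73°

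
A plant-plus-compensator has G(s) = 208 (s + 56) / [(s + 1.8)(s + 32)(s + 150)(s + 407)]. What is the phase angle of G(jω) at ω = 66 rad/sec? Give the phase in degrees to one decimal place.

-135.8°

∠(j66 + 56) = arctan(66/56) = 49.69°
∠(j66 + 1.8) = arctan(66/1.8) = 88.44°
∠(j66 + 32) = arctan(66/32) = 64.13°
∠(j66 + 150) = arctan(66/150) = 23.75°
∠(j66 + 407) = arctan(66/407) = 9.21°
∠G(j66) = 49.69° − (88.44° + 64.13° + 23.75° + 9.21°) = -135.85°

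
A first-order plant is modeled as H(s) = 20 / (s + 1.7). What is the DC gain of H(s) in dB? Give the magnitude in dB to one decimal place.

21.4 dB

H(0) = 20 / 1.7 = 11.765
20 log₁₀(11.765) = 21.41 dB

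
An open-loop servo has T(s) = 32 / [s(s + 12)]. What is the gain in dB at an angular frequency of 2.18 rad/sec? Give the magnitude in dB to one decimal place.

1.6 dB

|j2.18 + 12| = √(2.18² + 12²) = 12.2
|j2.18| = 2.18
|T(j2.18)| = 32 / (12.2 × 2.18) = 1.2035
20 log₁₀(1.2035) = 1.61 dB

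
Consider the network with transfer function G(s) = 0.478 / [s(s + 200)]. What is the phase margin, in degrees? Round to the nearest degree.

90°

Gain crossover: |G(jω)| = 1 at ω ≈ 0.00239 rad/sec.
∠G(j0.00239) = −90° − arctan(0.00239/200) ≈ -90.00°
PM = 180° + (-90.00°) = 90.00°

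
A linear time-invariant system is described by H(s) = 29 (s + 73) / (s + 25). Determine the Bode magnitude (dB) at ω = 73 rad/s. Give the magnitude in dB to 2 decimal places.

|j73 + 73| = √(73² + 73²) = 103.2
|j73 + 25| = √(73² + 25²) = 77.16
|H(j73)| = 29 × 103.2 / 77.16 = 38.8
20 log₁₀(38.8) = 31.777 dB

31.78 dB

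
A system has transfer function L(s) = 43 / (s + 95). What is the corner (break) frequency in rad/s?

95 rad/s

The single real pole at s = −95 gives a corner at ω = 95 rad/s.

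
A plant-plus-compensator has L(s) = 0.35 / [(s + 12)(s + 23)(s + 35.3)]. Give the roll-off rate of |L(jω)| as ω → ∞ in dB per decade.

With 0 zeros and 3 poles, the high-frequency asymptotic slope is 20 × (0 − 3) = -60 dB/decade.

-60 dB/decade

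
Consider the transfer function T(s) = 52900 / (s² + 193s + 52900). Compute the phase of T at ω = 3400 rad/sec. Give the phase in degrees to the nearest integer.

∠[(j3400)² + 193(j3400) + 52900] = ∠[-1.1507e+07 + j6.562e+05] = 176.74°
∠T(j3400) = −176.74° = -176.74°

-177°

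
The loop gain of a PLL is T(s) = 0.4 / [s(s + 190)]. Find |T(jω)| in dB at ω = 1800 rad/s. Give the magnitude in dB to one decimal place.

|j1800 + 190| = √(1800² + 190²) = 1810
|j1800| = 1800
|T(j1800)| = 0.4 / (1810 × 1800) = 1.2277e-07
20 log₁₀(1.2277e-07) = -138.22 dB

-138.2 dB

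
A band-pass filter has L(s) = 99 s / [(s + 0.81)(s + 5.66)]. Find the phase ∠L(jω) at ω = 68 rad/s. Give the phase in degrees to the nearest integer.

-85°

∠(j68) = 90.00°
∠(j68 + 0.81) = arctan(68/0.81) = 89.32°
∠(j68 + 5.66) = arctan(68/5.66) = 85.24°
∠L(j68) = 90.00° − (89.32° + 85.24°) = -84.56°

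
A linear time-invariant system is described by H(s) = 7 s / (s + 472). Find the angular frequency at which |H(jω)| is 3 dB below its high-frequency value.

472 rad s⁻¹

For a single-pole high-pass, the −3 dB point is at the pole: ω = 472 rad s⁻¹.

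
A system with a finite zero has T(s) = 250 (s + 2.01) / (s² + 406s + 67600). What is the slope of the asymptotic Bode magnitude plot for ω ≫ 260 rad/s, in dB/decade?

With 1 zero and 2 poles, the high-frequency asymptotic slope is 20 × (1 − 2) = -20 dB/decade.

-20 dB/decade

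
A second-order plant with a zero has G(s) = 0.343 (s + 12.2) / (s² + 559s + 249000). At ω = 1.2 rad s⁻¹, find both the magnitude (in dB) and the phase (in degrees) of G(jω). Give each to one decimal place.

|G| = -95.4 dB, ∠G = 5.5 deg

|j1.2 + 12.2| = √(1.2² + 12.2²) = 12.26
|(j1.2)² + 559(j1.2) + 249000| = |2.49e+05 + j670.8| = 2.49e+05
|G(j1.2)| = 0.343 × 12.26 / 2.49e+05 = 1.6887e-05
20 log₁₀(1.6887e-05) = -95.45 dB
∠(j1.2 + 12.2) = arctan(1.2/12.2) = 5.62°
∠[(j1.2)² + 559(j1.2) + 249000] = ∠[2.49e+05 + j670.8] = 0.15°
∠G(j1.2) = 5.62° − 0.15° = 5.46°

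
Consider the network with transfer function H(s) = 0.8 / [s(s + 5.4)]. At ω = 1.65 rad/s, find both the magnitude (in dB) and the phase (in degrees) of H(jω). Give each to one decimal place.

|j1.65 + 5.4| = √(1.65² + 5.4²) = 5.646
|j1.65| = 1.65
|H(j1.65)| = 0.8 / (5.646 × 1.65) = 0.085868
20 log₁₀(0.085868) = -21.32 dB
∠(j1.65 + 5.4) = arctan(1.65/5.4) = 16.99°
∠(j1.65) = 90.00°
∠H(j1.65) = − (16.99° + 90.00°) = -106.99°

|H| = -21.3 dB, ∠H = -107.0°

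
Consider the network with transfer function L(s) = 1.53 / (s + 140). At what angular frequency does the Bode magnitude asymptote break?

The single real pole at s = −140 gives a corner at ω = 140 rad/s.

140 rad/s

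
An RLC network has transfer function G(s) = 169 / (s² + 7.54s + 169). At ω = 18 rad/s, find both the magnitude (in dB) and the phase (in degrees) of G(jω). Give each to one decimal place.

|G| = -1.7 dB, ∠G = -138.8 deg

|(j18)² + 7.54(j18) + 169| = |-155 + j135.72| = 206
|G(j18)| = 169 / 206 = 0.8203
20 log₁₀(0.8203) = -1.72 dB
∠[(j18)² + 7.54(j18) + 169] = ∠[-155 + j135.72] = 138.79°
∠G(j18) = −138.79° = -138.79°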